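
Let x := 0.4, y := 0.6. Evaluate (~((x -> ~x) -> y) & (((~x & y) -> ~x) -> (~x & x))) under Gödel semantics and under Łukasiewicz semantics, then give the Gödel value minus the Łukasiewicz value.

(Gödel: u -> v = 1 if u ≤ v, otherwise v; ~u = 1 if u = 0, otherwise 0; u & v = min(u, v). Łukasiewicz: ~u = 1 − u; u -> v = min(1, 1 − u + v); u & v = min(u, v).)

Gödel evaluation:
  ~x: Gödel ¬ of 0.4 = 0 (operand ≠ 0)
  (x -> ~x): 0.4 > 0, so result = 0
  ((x -> ~x) -> y): 0 ≤ 0.6, so result = 1
  ~((x -> ~x) -> y): Gödel ¬ of 1 = 0 (operand ≠ 0)
  ~x: Gödel ¬ of 0.4 = 0 (operand ≠ 0)
  (~x & y) = min(0, 0.6) = 0
  ~x: Gödel ¬ of 0.4 = 0 (operand ≠ 0)
  ((~x & y) -> ~x): 0 ≤ 0, so result = 1
  ~x: Gödel ¬ of 0.4 = 0 (operand ≠ 0)
  (~x & x) = min(0, 0.4) = 0
  (((~x & y) -> ~x) -> (~x & x)): 1 > 0, so result = 0
  (~((x -> ~x) -> y) & (((~x & y) -> ~x) -> (~x & x))) = min(0, 0) = 0
  Gödel value = 0
Łukasiewicz evaluation:
  ~x: Łukasiewicz ¬ gives 1 − 0.4 = 0.6
  (x -> ~x): min(1, 1 − 0.4 + 0.6) = 1
  ((x -> ~x) -> y): min(1, 1 − 1 + 0.6) = 0.6
  ~((x -> ~x) -> y): Łukasiewicz ¬ gives 1 − 0.6 = 0.4
  ~x: Łukasiewicz ¬ gives 1 − 0.4 = 0.6
  (~x & y) = min(0.6, 0.6) = 0.6
  ~x: Łukasiewicz ¬ gives 1 − 0.4 = 0.6
  ((~x & y) -> ~x): min(1, 1 − 0.6 + 0.6) = 1
  ~x: Łukasiewicz ¬ gives 1 − 0.4 = 0.6
  (~x & x) = min(0.6, 0.4) = 0.4
  (((~x & y) -> ~x) -> (~x & x)): min(1, 1 − 1 + 0.4) = 0.4
  (~((x -> ~x) -> y) & (((~x & y) -> ~x) -> (~x & x))) = min(0.4, 0.4) = 0.4
  Łukasiewicz value = 0.4
Difference: 0 − 0.4 = -0.40

-0.40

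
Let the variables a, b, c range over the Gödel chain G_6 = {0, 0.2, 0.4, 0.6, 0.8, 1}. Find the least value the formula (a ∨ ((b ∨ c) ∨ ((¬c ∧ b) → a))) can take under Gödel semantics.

The minimum is attained at a = 0, b = 0.2, c = 0:
  (b ∨ c) = max(0.2, 0) = 0.2
  ¬c: Gödel ¬ of 0 = 1 (operand is 0)
  (¬c ∧ b) = min(1, 0.2) = 0.2
  ((¬c ∧ b) → a): 0.2 > 0, so result = 0
  ((b ∨ c) ∨ ((¬c ∧ b) → a)) = max(0.2, 0) = 0.2
  (a ∨ ((b ∨ c) ∨ ((¬c ∧ b) → a))) = max(0, 0.2) = 0.2
Checking all 216 assignments confirms none give a value below 0.20.

0.20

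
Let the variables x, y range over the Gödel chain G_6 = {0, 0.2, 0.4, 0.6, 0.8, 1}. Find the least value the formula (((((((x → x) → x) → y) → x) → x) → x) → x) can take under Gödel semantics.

The minimum is attained at x = 0.2, y = 0:
  (x → x): 0.2 ≤ 0.2, so result = 1
  ((x → x) → x): 1 > 0.2, so result = 0.2
  (((x → x) → x) → y): 0.2 > 0, so result = 0
  ((((x → x) → x) → y) → x): 0 ≤ 0.2, so result = 1
  (((((x → x) → x) → y) → x) → x): 1 > 0.2, so result = 0.2
  ((((((x → x) → x) → y) → x) → x) → x): 0.2 ≤ 0.2, so result = 1
  (((((((x → x) → x) → y) → x) → x) → x) → x): 1 > 0.2, so result = 0.2
Checking all 36 assignments confirms none give a value below 0.20.

0.20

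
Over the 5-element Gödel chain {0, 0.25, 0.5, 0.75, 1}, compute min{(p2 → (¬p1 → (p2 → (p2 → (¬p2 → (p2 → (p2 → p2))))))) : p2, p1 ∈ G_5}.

1.00

Every assignment gives 1. For instance at p2 = 0, p1 = 0:
  ¬p1: Gödel ¬ of 0 = 1 (operand is 0)
  ¬p2: Gödel ¬ of 0 = 1 (operand is 0)
  (p2 → p2): 0 ≤ 0, so result = 1
  (p2 → (p2 → p2)): 0 ≤ 1, so result = 1
  (¬p2 → (p2 → (p2 → p2))): 1 ≤ 1, so result = 1
  (p2 → (¬p2 → (p2 → (p2 → p2)))): 0 ≤ 1, so result = 1
  (p2 → (p2 → (¬p2 → (p2 → (p2 → p2))))): 0 ≤ 1, so result = 1
  (¬p1 → (p2 → (p2 → (¬p2 → (p2 → (p2 → p2)))))): 1 ≤ 1, so result = 1
  (p2 → (¬p1 → (p2 → (p2 → (¬p2 → (p2 → (p2 → p2))))))): 0 ≤ 1, so result = 1
All 25 assignments give value 1 — the formula is a G_5-tautology.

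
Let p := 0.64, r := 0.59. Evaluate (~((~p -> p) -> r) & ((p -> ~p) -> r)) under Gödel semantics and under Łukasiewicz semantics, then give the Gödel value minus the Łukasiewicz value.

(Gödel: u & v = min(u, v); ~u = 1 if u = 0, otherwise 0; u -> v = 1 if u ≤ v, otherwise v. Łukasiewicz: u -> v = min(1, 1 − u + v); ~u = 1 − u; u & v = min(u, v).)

-0.41

Gödel evaluation:
  ~p: Gödel ¬ of 0.64 = 0 (operand ≠ 0)
  (~p -> p): 0 ≤ 0.64, so result = 1
  ((~p -> p) -> r): 1 > 0.59, so result = 0.59
  ~((~p -> p) -> r): Gödel ¬ of 0.59 = 0 (operand ≠ 0)
  ~p: Gödel ¬ of 0.64 = 0 (operand ≠ 0)
  (p -> ~p): 0.64 > 0, so result = 0
  ((p -> ~p) -> r): 0 ≤ 0.59, so result = 1
  (~((~p -> p) -> r) & ((p -> ~p) -> r)) = min(0, 1) = 0
  Gödel value = 0
Łukasiewicz evaluation:
  ~p: Łukasiewicz ¬ gives 1 − 0.64 = 0.36
  (~p -> p): min(1, 1 − 0.36 + 0.64) = 1
  ((~p -> p) -> r): min(1, 1 − 1 + 0.59) = 0.59
  ~((~p -> p) -> r): Łukasiewicz ¬ gives 1 − 0.59 = 0.41
  ~p: Łukasiewicz ¬ gives 1 − 0.64 = 0.36
  (p -> ~p): min(1, 1 − 0.64 + 0.36) = 0.72
  ((p -> ~p) -> r): min(1, 1 − 0.72 + 0.59) = 0.87
  (~((~p -> p) -> r) & ((p -> ~p) -> r)) = min(0.41, 0.87) = 0.41
  Łukasiewicz value = 0.41
Difference: 0 − 0.41 = -0.41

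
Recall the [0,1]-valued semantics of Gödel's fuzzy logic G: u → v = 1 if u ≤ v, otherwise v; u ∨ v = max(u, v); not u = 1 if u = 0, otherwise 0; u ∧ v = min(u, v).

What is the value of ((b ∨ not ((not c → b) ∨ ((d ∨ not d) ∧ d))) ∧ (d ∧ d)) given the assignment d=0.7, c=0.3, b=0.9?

0.70

not c: Gödel ¬ of 0.3 = 0 (operand ≠ 0)
(not c → b): 0 ≤ 0.9, so result = 1
not d: Gödel ¬ of 0.7 = 0 (operand ≠ 0)
(d ∨ not d) = max(0.7, 0) = 0.7
((d ∨ not d) ∧ d) = min(0.7, 0.7) = 0.7
((not c → b) ∨ ((d ∨ not d) ∧ d)) = max(1, 0.7) = 1
not ((not c → b) ∨ ((d ∨ not d) ∧ d)): Gödel ¬ of 1 = 0 (operand ≠ 0)
(b ∨ not ((not c → b) ∨ ((d ∨ not d) ∧ d))) = max(0.9, 0) = 0.9
(d ∧ d) = min(0.7, 0.7) = 0.7
((b ∨ not ((not c → b) ∨ ((d ∨ not d) ∧ d))) ∧ (d ∧ d)) = min(0.9, 0.7) = 0.7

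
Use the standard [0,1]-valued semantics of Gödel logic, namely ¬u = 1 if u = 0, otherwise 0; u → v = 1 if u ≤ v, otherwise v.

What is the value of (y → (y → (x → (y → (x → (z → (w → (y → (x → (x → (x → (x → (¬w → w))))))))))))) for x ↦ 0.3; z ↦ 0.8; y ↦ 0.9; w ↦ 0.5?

1.00

¬w: Gödel ¬ of 0.5 = 0 (operand ≠ 0)
(¬w → w): 0 ≤ 0.5, so result = 1
(x → (¬w → w)): 0.3 ≤ 1, so result = 1
(x → (x → (¬w → w))): 0.3 ≤ 1, so result = 1
(x → (x → (x → (¬w → w)))): 0.3 ≤ 1, so result = 1
(x → (x → (x → (x → (¬w → w))))): 0.3 ≤ 1, so result = 1
(y → (x → (x → (x → (x → (¬w → w)))))): 0.9 ≤ 1, so result = 1
(w → (y → (x → (x → (x → (x → (¬w → w))))))): 0.5 ≤ 1, so result = 1
(z → (w → (y → (x → (x → (x → (x → (¬w → w)))))))): 0.8 ≤ 1, so result = 1
(x → (z → (w → (y → (x → (x → (x → (x → (¬w → w))))))))): 0.3 ≤ 1, so result = 1
(y → (x → (z → (w → (y → (x → (x → (x → (x → (¬w → w)))))))))): 0.9 ≤ 1, so result = 1
(x → (y → (x → (z → (w → (y → (x → (x → (x → (x → (¬w → w))))))))))): 0.3 ≤ 1, so result = 1
(y → (x → (y → (x → (z → (w → (y → (x → (x → (x → (x → (¬w → w)))))))))))): 0.9 ≤ 1, so result = 1
(y → (y → (x → (y → (x → (z → (w → (y → (x → (x → (x → (x → (¬w → w))))))))))))): 0.9 ≤ 1, so result = 1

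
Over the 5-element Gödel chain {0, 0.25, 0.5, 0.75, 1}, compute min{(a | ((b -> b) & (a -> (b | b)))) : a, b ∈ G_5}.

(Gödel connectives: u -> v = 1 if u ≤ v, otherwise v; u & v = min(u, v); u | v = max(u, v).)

The minimum is attained at a = 0.25, b = 0:
  (b -> b): 0 ≤ 0, so result = 1
  (b | b) = max(0, 0) = 0
  (a -> (b | b)): 0.25 > 0, so result = 0
  ((b -> b) & (a -> (b | b))) = min(1, 0) = 0
  (a | ((b -> b) & (a -> (b | b)))) = max(0.25, 0) = 0.25
Checking all 25 assignments confirms none give a value below 0.25.

0.25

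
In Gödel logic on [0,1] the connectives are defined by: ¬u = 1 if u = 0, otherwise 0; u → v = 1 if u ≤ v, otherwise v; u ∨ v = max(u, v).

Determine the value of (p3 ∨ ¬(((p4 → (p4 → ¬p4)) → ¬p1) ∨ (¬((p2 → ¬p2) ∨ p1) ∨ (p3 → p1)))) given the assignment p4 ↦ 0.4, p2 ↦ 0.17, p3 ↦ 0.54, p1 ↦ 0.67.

¬p4: Gödel ¬ of 0.4 = 0 (operand ≠ 0)
(p4 → ¬p4): 0.4 > 0, so result = 0
(p4 → (p4 → ¬p4)): 0.4 > 0, so result = 0
¬p1: Gödel ¬ of 0.67 = 0 (operand ≠ 0)
((p4 → (p4 → ¬p4)) → ¬p1): 0 ≤ 0, so result = 1
¬p2: Gödel ¬ of 0.17 = 0 (operand ≠ 0)
(p2 → ¬p2): 0.17 > 0, so result = 0
((p2 → ¬p2) ∨ p1) = max(0, 0.67) = 0.67
¬((p2 → ¬p2) ∨ p1): Gödel ¬ of 0.67 = 0 (operand ≠ 0)
(p3 → p1): 0.54 ≤ 0.67, so result = 1
(¬((p2 → ¬p2) ∨ p1) ∨ (p3 → p1)) = max(0, 1) = 1
(((p4 → (p4 → ¬p4)) → ¬p1) ∨ (¬((p2 → ¬p2) ∨ p1) ∨ (p3 → p1))) = max(1, 1) = 1
¬(((p4 → (p4 → ¬p4)) → ¬p1) ∨ (¬((p2 → ¬p2) ∨ p1) ∨ (p3 → p1))): Gödel ¬ of 1 = 0 (operand ≠ 0)
(p3 ∨ ¬(((p4 → (p4 → ¬p4)) → ¬p1) ∨ (¬((p2 → ¬p2) ∨ p1) ∨ (p3 → p1)))) = max(0.54, 0) = 0.54

0.54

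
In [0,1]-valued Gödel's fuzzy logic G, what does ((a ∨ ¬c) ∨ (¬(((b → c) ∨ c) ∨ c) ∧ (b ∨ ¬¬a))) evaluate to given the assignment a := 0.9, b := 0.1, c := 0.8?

0.90

¬c: Gödel ¬ of 0.8 = 0 (operand ≠ 0)
(a ∨ ¬c) = max(0.9, 0) = 0.9
(b → c): 0.1 ≤ 0.8, so result = 1
((b → c) ∨ c) = max(1, 0.8) = 1
(((b → c) ∨ c) ∨ c) = max(1, 0.8) = 1
¬(((b → c) ∨ c) ∨ c): Gödel ¬ of 1 = 0 (operand ≠ 0)
¬a: Gödel ¬ of 0.9 = 0 (operand ≠ 0)
¬¬a: Gödel ¬ of 0 = 1 (operand is 0)
(b ∨ ¬¬a) = max(0.1, 1) = 1
(¬(((b → c) ∨ c) ∨ c) ∧ (b ∨ ¬¬a)) = min(0, 1) = 0
((a ∨ ¬c) ∨ (¬(((b → c) ∨ c) ∨ c) ∧ (b ∨ ¬¬a))) = max(0.9, 0) = 0.9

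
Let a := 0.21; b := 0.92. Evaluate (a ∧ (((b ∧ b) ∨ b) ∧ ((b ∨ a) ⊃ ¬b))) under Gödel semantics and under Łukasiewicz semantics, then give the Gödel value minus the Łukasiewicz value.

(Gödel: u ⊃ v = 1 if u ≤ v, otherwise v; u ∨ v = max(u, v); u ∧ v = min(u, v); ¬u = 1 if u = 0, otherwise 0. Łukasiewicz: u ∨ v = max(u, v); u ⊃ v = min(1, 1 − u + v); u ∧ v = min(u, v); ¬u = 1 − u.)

-0.16

Gödel evaluation:
  (b ∧ b) = min(0.92, 0.92) = 0.92
  ((b ∧ b) ∨ b) = max(0.92, 0.92) = 0.92
  (b ∨ a) = max(0.92, 0.21) = 0.92
  ¬b: Gödel ¬ of 0.92 = 0 (operand ≠ 0)
  ((b ∨ a) ⊃ ¬b): 0.92 > 0, so result = 0
  (((b ∧ b) ∨ b) ∧ ((b ∨ a) ⊃ ¬b)) = min(0.92, 0) = 0
  (a ∧ (((b ∧ b) ∨ b) ∧ ((b ∨ a) ⊃ ¬b))) = min(0.21, 0) = 0
  Gödel value = 0
Łukasiewicz evaluation:
  (b ∧ b) = min(0.92, 0.92) = 0.92
  ((b ∧ b) ∨ b) = max(0.92, 0.92) = 0.92
  (b ∨ a) = max(0.92, 0.21) = 0.92
  ¬b: Łukasiewicz ¬ gives 1 − 0.92 = 0.08
  ((b ∨ a) ⊃ ¬b): min(1, 1 − 0.92 + 0.08) = 0.16
  (((b ∧ b) ∨ b) ∧ ((b ∨ a) ⊃ ¬b)) = min(0.92, 0.16) = 0.16
  (a ∧ (((b ∧ b) ∨ b) ∧ ((b ∨ a) ⊃ ¬b))) = min(0.21, 0.16) = 0.16
  Łukasiewicz value = 0.16
Difference: 0 − 0.16 = -0.16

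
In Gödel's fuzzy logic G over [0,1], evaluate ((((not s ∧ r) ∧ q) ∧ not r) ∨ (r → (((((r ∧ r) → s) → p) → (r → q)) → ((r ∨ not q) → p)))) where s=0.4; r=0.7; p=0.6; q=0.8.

0.60

not s: Gödel ¬ of 0.4 = 0 (operand ≠ 0)
(not s ∧ r) = min(0, 0.7) = 0
((not s ∧ r) ∧ q) = min(0, 0.8) = 0
not r: Gödel ¬ of 0.7 = 0 (operand ≠ 0)
(((not s ∧ r) ∧ q) ∧ not r) = min(0, 0) = 0
(r ∧ r) = min(0.7, 0.7) = 0.7
((r ∧ r) → s): 0.7 > 0.4, so result = 0.4
(((r ∧ r) → s) → p): 0.4 ≤ 0.6, so result = 1
(r → q): 0.7 ≤ 0.8, so result = 1
((((r ∧ r) → s) → p) → (r → q)): 1 ≤ 1, so result = 1
not q: Gödel ¬ of 0.8 = 0 (operand ≠ 0)
(r ∨ not q) = max(0.7, 0) = 0.7
((r ∨ not q) → p): 0.7 > 0.6, so result = 0.6
(((((r ∧ r) → s) → p) → (r → q)) → ((r ∨ not q) → p)): 1 > 0.6, so result = 0.6
(r → (((((r ∧ r) → s) → p) → (r → q)) → ((r ∨ not q) → p))): 0.7 > 0.6, so result = 0.6
((((not s ∧ r) ∧ q) ∧ not r) ∨ (r → (((((r ∧ r) → s) → p) → (r → q)) → ((r ∨ not q) → p)))) = max(0, 0.6) = 0.6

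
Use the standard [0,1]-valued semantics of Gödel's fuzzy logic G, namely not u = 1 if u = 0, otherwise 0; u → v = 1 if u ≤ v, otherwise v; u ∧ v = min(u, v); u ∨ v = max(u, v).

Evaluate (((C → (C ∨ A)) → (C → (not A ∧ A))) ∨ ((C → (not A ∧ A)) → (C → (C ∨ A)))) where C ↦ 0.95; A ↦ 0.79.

(C ∨ A) = max(0.95, 0.79) = 0.95
(C → (C ∨ A)): 0.95 ≤ 0.95, so result = 1
not A: Gödel ¬ of 0.79 = 0 (operand ≠ 0)
(not A ∧ A) = min(0, 0.79) = 0
(C → (not A ∧ A)): 0.95 > 0, so result = 0
((C → (C ∨ A)) → (C → (not A ∧ A))): 1 > 0, so result = 0
not A: Gödel ¬ of 0.79 = 0 (operand ≠ 0)
(not A ∧ A) = min(0, 0.79) = 0
(C → (not A ∧ A)): 0.95 > 0, so result = 0
(C ∨ A) = max(0.95, 0.79) = 0.95
(C → (C ∨ A)): 0.95 ≤ 0.95, so result = 1
((C → (not A ∧ A)) → (C → (C ∨ A))): 0 ≤ 1, so result = 1
(((C → (C ∨ A)) → (C → (not A ∧ A))) ∨ ((C → (not A ∧ A)) → (C → (C ∨ A)))) = max(0, 1) = 1

1.00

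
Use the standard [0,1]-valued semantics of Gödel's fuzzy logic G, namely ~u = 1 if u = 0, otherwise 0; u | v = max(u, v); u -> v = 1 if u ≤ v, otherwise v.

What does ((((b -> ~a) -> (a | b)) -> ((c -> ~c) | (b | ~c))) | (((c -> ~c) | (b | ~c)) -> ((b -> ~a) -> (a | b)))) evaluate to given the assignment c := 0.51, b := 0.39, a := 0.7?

1.00

~a: Gödel ¬ of 0.7 = 0 (operand ≠ 0)
(b -> ~a): 0.39 > 0, so result = 0
(a | b) = max(0.7, 0.39) = 0.7
((b -> ~a) -> (a | b)): 0 ≤ 0.7, so result = 1
~c: Gödel ¬ of 0.51 = 0 (operand ≠ 0)
(c -> ~c): 0.51 > 0, so result = 0
~c: Gödel ¬ of 0.51 = 0 (operand ≠ 0)
(b | ~c) = max(0.39, 0) = 0.39
((c -> ~c) | (b | ~c)) = max(0, 0.39) = 0.39
(((b -> ~a) -> (a | b)) -> ((c -> ~c) | (b | ~c))): 1 > 0.39, so result = 0.39
~c: Gödel ¬ of 0.51 = 0 (operand ≠ 0)
(c -> ~c): 0.51 > 0, so result = 0
~c: Gödel ¬ of 0.51 = 0 (operand ≠ 0)
(b | ~c) = max(0.39, 0) = 0.39
((c -> ~c) | (b | ~c)) = max(0, 0.39) = 0.39
~a: Gödel ¬ of 0.7 = 0 (operand ≠ 0)
(b -> ~a): 0.39 > 0, so result = 0
(a | b) = max(0.7, 0.39) = 0.7
((b -> ~a) -> (a | b)): 0 ≤ 0.7, so result = 1
(((c -> ~c) | (b | ~c)) -> ((b -> ~a) -> (a | b))): 0.39 ≤ 1, so result = 1
((((b -> ~a) -> (a | b)) -> ((c -> ~c) | (b | ~c))) | (((c -> ~c) | (b | ~c)) -> ((b -> ~a) -> (a | b)))) = max(0.39, 1) = 1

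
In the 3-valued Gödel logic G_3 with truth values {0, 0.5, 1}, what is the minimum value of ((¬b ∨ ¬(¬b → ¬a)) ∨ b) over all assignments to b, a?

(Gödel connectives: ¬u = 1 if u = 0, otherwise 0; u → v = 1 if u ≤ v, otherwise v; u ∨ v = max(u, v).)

The minimum is attained at b = 0.5, a = 0:
  ¬b: Gödel ¬ of 0.5 = 0 (operand ≠ 0)
  ¬b: Gödel ¬ of 0.5 = 0 (operand ≠ 0)
  ¬a: Gödel ¬ of 0 = 1 (operand is 0)
  (¬b → ¬a): 0 ≤ 1, so result = 1
  ¬(¬b → ¬a): Gödel ¬ of 1 = 0 (operand ≠ 0)
  (¬b ∨ ¬(¬b → ¬a)) = max(0, 0) = 0
  ((¬b ∨ ¬(¬b → ¬a)) ∨ b) = max(0, 0.5) = 0.5
Checking all 9 assignments confirms none give a value below 0.50.

0.50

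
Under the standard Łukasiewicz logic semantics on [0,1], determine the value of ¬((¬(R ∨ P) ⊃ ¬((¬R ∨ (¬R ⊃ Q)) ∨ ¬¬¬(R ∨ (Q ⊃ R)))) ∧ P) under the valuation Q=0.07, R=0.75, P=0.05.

(R ∨ P) = max(0.75, 0.05) = 0.75
¬(R ∨ P): Łukasiewicz ¬ gives 1 − 0.75 = 0.25
¬R: Łukasiewicz ¬ gives 1 − 0.75 = 0.25
¬R: Łukasiewicz ¬ gives 1 − 0.75 = 0.25
(¬R ⊃ Q): min(1, 1 − 0.25 + 0.07) = 0.82
(¬R ∨ (¬R ⊃ Q)) = max(0.25, 0.82) = 0.82
(Q ⊃ R): min(1, 1 − 0.07 + 0.75) = 1
(R ∨ (Q ⊃ R)) = max(0.75, 1) = 1
¬(R ∨ (Q ⊃ R)): Łukasiewicz ¬ gives 1 − 1 = 0
¬¬(R ∨ (Q ⊃ R)): Łukasiewicz ¬ gives 1 − 0 = 1
¬¬¬(R ∨ (Q ⊃ R)): Łukasiewicz ¬ gives 1 − 1 = 0
((¬R ∨ (¬R ⊃ Q)) ∨ ¬¬¬(R ∨ (Q ⊃ R))) = max(0.82, 0) = 0.82
¬((¬R ∨ (¬R ⊃ Q)) ∨ ¬¬¬(R ∨ (Q ⊃ R))): Łukasiewicz ¬ gives 1 − 0.82 = 0.18
(¬(R ∨ P) ⊃ ¬((¬R ∨ (¬R ⊃ Q)) ∨ ¬¬¬(R ∨ (Q ⊃ R)))): min(1, 1 − 0.25 + 0.18) = 0.93
((¬(R ∨ P) ⊃ ¬((¬R ∨ (¬R ⊃ Q)) ∨ ¬¬¬(R ∨ (Q ⊃ R)))) ∧ P) = min(0.93, 0.05) = 0.05
¬((¬(R ∨ P) ⊃ ¬((¬R ∨ (¬R ⊃ Q)) ∨ ¬¬¬(R ∨ (Q ⊃ R)))) ∧ P): Łukasiewicz ¬ gives 1 − 0.05 = 0.95

0.95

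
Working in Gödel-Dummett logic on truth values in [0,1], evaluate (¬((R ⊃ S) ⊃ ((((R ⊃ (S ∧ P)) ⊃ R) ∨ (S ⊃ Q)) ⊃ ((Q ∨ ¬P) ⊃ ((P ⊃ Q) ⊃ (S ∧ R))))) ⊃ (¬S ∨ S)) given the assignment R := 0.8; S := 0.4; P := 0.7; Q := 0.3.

(R ⊃ S): 0.8 > 0.4, so result = 0.4
(S ∧ P) = min(0.4, 0.7) = 0.4
(R ⊃ (S ∧ P)): 0.8 > 0.4, so result = 0.4
((R ⊃ (S ∧ P)) ⊃ R): 0.4 ≤ 0.8, so result = 1
(S ⊃ Q): 0.4 > 0.3, so result = 0.3
(((R ⊃ (S ∧ P)) ⊃ R) ∨ (S ⊃ Q)) = max(1, 0.3) = 1
¬P: Gödel ¬ of 0.7 = 0 (operand ≠ 0)
(Q ∨ ¬P) = max(0.3, 0) = 0.3
(P ⊃ Q): 0.7 > 0.3, so result = 0.3
(S ∧ R) = min(0.4, 0.8) = 0.4
((P ⊃ Q) ⊃ (S ∧ R)): 0.3 ≤ 0.4, so result = 1
((Q ∨ ¬P) ⊃ ((P ⊃ Q) ⊃ (S ∧ R))): 0.3 ≤ 1, so result = 1
((((R ⊃ (S ∧ P)) ⊃ R) ∨ (S ⊃ Q)) ⊃ ((Q ∨ ¬P) ⊃ ((P ⊃ Q) ⊃ (S ∧ R)))): 1 ≤ 1, so result = 1
((R ⊃ S) ⊃ ((((R ⊃ (S ∧ P)) ⊃ R) ∨ (S ⊃ Q)) ⊃ ((Q ∨ ¬P) ⊃ ((P ⊃ Q) ⊃ (S ∧ R))))): 0.4 ≤ 1, so result = 1
¬((R ⊃ S) ⊃ ((((R ⊃ (S ∧ P)) ⊃ R) ∨ (S ⊃ Q)) ⊃ ((Q ∨ ¬P) ⊃ ((P ⊃ Q) ⊃ (S ∧ R))))): Gödel ¬ of 1 = 0 (operand ≠ 0)
¬S: Gödel ¬ of 0.4 = 0 (operand ≠ 0)
(¬S ∨ S) = max(0, 0.4) = 0.4
(¬((R ⊃ S) ⊃ ((((R ⊃ (S ∧ P)) ⊃ R) ∨ (S ⊃ Q)) ⊃ ((Q ∨ ¬P) ⊃ ((P ⊃ Q) ⊃ (S ∧ R))))) ⊃ (¬S ∨ S)): 0 ≤ 0.4, so result = 1

1.00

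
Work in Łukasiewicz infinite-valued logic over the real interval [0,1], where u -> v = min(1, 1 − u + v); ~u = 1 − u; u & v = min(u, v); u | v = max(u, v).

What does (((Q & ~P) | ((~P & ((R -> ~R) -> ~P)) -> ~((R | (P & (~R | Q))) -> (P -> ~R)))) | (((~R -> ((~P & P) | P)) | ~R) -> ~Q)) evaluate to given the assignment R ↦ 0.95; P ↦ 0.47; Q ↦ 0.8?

~P: Łukasiewicz ¬ gives 1 − 0.47 = 0.53
(Q & ~P) = min(0.8, 0.53) = 0.53
~P: Łukasiewicz ¬ gives 1 − 0.47 = 0.53
~R: Łukasiewicz ¬ gives 1 − 0.95 = 0.05
(R -> ~R): min(1, 1 − 0.95 + 0.05) = 0.1
~P: Łukasiewicz ¬ gives 1 − 0.47 = 0.53
((R -> ~R) -> ~P): min(1, 1 − 0.1 + 0.53) = 1
(~P & ((R -> ~R) -> ~P)) = min(0.53, 1) = 0.53
~R: Łukasiewicz ¬ gives 1 − 0.95 = 0.05
(~R | Q) = max(0.05, 0.8) = 0.8
(P & (~R | Q)) = min(0.47, 0.8) = 0.47
(R | (P & (~R | Q))) = max(0.95, 0.47) = 0.95
~R: Łukasiewicz ¬ gives 1 − 0.95 = 0.05
(P -> ~R): min(1, 1 − 0.47 + 0.05) = 0.58
((R | (P & (~R | Q))) -> (P -> ~R)): min(1, 1 − 0.95 + 0.58) = 0.63
~((R | (P & (~R | Q))) -> (P -> ~R)): Łukasiewicz ¬ gives 1 − 0.63 = 0.37
((~P & ((R -> ~R) -> ~P)) -> ~((R | (P & (~R | Q))) -> (P -> ~R))): min(1, 1 − 0.53 + 0.37) = 0.84
((Q & ~P) | ((~P & ((R -> ~R) -> ~P)) -> ~((R | (P & (~R | Q))) -> (P -> ~R)))) = max(0.53, 0.84) = 0.84
~R: Łukasiewicz ¬ gives 1 − 0.95 = 0.05
~P: Łukasiewicz ¬ gives 1 − 0.47 = 0.53
(~P & P) = min(0.53, 0.47) = 0.47
((~P & P) | P) = max(0.47, 0.47) = 0.47
(~R -> ((~P & P) | P)): min(1, 1 − 0.05 + 0.47) = 1
~R: Łukasiewicz ¬ gives 1 − 0.95 = 0.05
((~R -> ((~P & P) | P)) | ~R) = max(1, 0.05) = 1
~Q: Łukasiewicz ¬ gives 1 − 0.8 = 0.2
(((~R -> ((~P & P) | P)) | ~R) -> ~Q): min(1, 1 − 1 + 0.2) = 0.2
(((Q & ~P) | ((~P & ((R -> ~R) -> ~P)) -> ~((R | (P & (~R | Q))) -> (P -> ~R)))) | (((~R -> ((~P & P) | P)) | ~R) -> ~Q)) = max(0.84, 0.2) = 0.84

0.84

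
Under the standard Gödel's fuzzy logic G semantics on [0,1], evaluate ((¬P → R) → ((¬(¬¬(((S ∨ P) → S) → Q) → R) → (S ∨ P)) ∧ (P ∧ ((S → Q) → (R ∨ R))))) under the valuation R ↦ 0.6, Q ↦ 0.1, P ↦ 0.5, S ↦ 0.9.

¬P: Gödel ¬ of 0.5 = 0 (operand ≠ 0)
(¬P → R): 0 ≤ 0.6, so result = 1
(S ∨ P) = max(0.9, 0.5) = 0.9
((S ∨ P) → S): 0.9 ≤ 0.9, so result = 1
(((S ∨ P) → S) → Q): 1 > 0.1, so result = 0.1
¬(((S ∨ P) → S) → Q): Gödel ¬ of 0.1 = 0 (operand ≠ 0)
¬¬(((S ∨ P) → S) → Q): Gödel ¬ of 0 = 1 (operand is 0)
(¬¬(((S ∨ P) → S) → Q) → R): 1 > 0.6, so result = 0.6
¬(¬¬(((S ∨ P) → S) → Q) → R): Gödel ¬ of 0.6 = 0 (operand ≠ 0)
(S ∨ P) = max(0.9, 0.5) = 0.9
(¬(¬¬(((S ∨ P) → S) → Q) → R) → (S ∨ P)): 0 ≤ 0.9, so result = 1
(S → Q): 0.9 > 0.1, so result = 0.1
(R ∨ R) = max(0.6, 0.6) = 0.6
((S → Q) → (R ∨ R)): 0.1 ≤ 0.6, so result = 1
(P ∧ ((S → Q) → (R ∨ R))) = min(0.5, 1) = 0.5
((¬(¬¬(((S ∨ P) → S) → Q) → R) → (S ∨ P)) ∧ (P ∧ ((S → Q) → (R ∨ R)))) = min(1, 0.5) = 0.5
((¬P → R) → ((¬(¬¬(((S ∨ P) → S) → Q) → R) → (S ∨ P)) ∧ (P ∧ ((S → Q) → (R ∨ R))))): 1 > 0.5, so result = 0.5

0.50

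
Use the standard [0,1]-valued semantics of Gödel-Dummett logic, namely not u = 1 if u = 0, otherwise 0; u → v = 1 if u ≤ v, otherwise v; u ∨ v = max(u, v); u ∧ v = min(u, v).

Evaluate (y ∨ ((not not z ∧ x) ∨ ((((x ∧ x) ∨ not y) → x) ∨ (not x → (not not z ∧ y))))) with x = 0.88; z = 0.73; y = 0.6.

not z: Gödel ¬ of 0.73 = 0 (operand ≠ 0)
not not z: Gödel ¬ of 0 = 1 (operand is 0)
(not not z ∧ x) = min(1, 0.88) = 0.88
(x ∧ x) = min(0.88, 0.88) = 0.88
not y: Gödel ¬ of 0.6 = 0 (operand ≠ 0)
((x ∧ x) ∨ not y) = max(0.88, 0) = 0.88
(((x ∧ x) ∨ not y) → x): 0.88 ≤ 0.88, so result = 1
not x: Gödel ¬ of 0.88 = 0 (operand ≠ 0)
not z: Gödel ¬ of 0.73 = 0 (operand ≠ 0)
not not z: Gödel ¬ of 0 = 1 (operand is 0)
(not not z ∧ y) = min(1, 0.6) = 0.6
(not x → (not not z ∧ y)): 0 ≤ 0.6, so result = 1
((((x ∧ x) ∨ not y) → x) ∨ (not x → (not not z ∧ y))) = max(1, 1) = 1
((not not z ∧ x) ∨ ((((x ∧ x) ∨ not y) → x) ∨ (not x → (not not z ∧ y)))) = max(0.88, 1) = 1
(y ∨ ((not not z ∧ x) ∨ ((((x ∧ x) ∨ not y) → x) ∨ (not x → (not not z ∧ y))))) = max(0.6, 1) = 1

1.00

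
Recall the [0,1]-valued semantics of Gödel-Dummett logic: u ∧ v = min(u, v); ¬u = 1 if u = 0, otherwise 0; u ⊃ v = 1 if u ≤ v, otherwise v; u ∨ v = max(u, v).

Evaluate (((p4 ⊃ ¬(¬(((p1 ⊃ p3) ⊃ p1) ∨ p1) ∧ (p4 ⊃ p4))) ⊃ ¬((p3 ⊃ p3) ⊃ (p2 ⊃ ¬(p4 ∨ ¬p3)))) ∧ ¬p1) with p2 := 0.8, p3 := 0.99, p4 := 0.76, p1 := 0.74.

0.00

(p1 ⊃ p3): 0.74 ≤ 0.99, so result = 1
((p1 ⊃ p3) ⊃ p1): 1 > 0.74, so result = 0.74
(((p1 ⊃ p3) ⊃ p1) ∨ p1) = max(0.74, 0.74) = 0.74
¬(((p1 ⊃ p3) ⊃ p1) ∨ p1): Gödel ¬ of 0.74 = 0 (operand ≠ 0)
(p4 ⊃ p4): 0.76 ≤ 0.76, so result = 1
(¬(((p1 ⊃ p3) ⊃ p1) ∨ p1) ∧ (p4 ⊃ p4)) = min(0, 1) = 0
¬(¬(((p1 ⊃ p3) ⊃ p1) ∨ p1) ∧ (p4 ⊃ p4)): Gödel ¬ of 0 = 1 (operand is 0)
(p4 ⊃ ¬(¬(((p1 ⊃ p3) ⊃ p1) ∨ p1) ∧ (p4 ⊃ p4))): 0.76 ≤ 1, so result = 1
(p3 ⊃ p3): 0.99 ≤ 0.99, so result = 1
¬p3: Gödel ¬ of 0.99 = 0 (operand ≠ 0)
(p4 ∨ ¬p3) = max(0.76, 0) = 0.76
¬(p4 ∨ ¬p3): Gödel ¬ of 0.76 = 0 (operand ≠ 0)
(p2 ⊃ ¬(p4 ∨ ¬p3)): 0.8 > 0, so result = 0
((p3 ⊃ p3) ⊃ (p2 ⊃ ¬(p4 ∨ ¬p3))): 1 > 0, so result = 0
¬((p3 ⊃ p3) ⊃ (p2 ⊃ ¬(p4 ∨ ¬p3))): Gödel ¬ of 0 = 1 (operand is 0)
((p4 ⊃ ¬(¬(((p1 ⊃ p3) ⊃ p1) ∨ p1) ∧ (p4 ⊃ p4))) ⊃ ¬((p3 ⊃ p3) ⊃ (p2 ⊃ ¬(p4 ∨ ¬p3)))): 1 ≤ 1, so result = 1
¬p1: Gödel ¬ of 0.74 = 0 (operand ≠ 0)
(((p4 ⊃ ¬(¬(((p1 ⊃ p3) ⊃ p1) ∨ p1) ∧ (p4 ⊃ p4))) ⊃ ¬((p3 ⊃ p3) ⊃ (p2 ⊃ ¬(p4 ∨ ¬p3)))) ∧ ¬p1) = min(1, 0) = 0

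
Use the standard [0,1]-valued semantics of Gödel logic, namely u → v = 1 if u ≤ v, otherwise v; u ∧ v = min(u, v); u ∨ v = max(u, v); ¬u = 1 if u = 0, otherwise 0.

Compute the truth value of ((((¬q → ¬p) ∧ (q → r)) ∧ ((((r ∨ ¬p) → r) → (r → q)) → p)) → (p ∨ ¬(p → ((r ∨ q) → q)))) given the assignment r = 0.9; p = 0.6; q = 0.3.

0.60

¬q: Gödel ¬ of 0.3 = 0 (operand ≠ 0)
¬p: Gödel ¬ of 0.6 = 0 (operand ≠ 0)
(¬q → ¬p): 0 ≤ 0, so result = 1
(q → r): 0.3 ≤ 0.9, so result = 1
((¬q → ¬p) ∧ (q → r)) = min(1, 1) = 1
¬p: Gödel ¬ of 0.6 = 0 (operand ≠ 0)
(r ∨ ¬p) = max(0.9, 0) = 0.9
((r ∨ ¬p) → r): 0.9 ≤ 0.9, so result = 1
(r → q): 0.9 > 0.3, so result = 0.3
(((r ∨ ¬p) → r) → (r → q)): 1 > 0.3, so result = 0.3
((((r ∨ ¬p) → r) → (r → q)) → p): 0.3 ≤ 0.6, so result = 1
(((¬q → ¬p) ∧ (q → r)) ∧ ((((r ∨ ¬p) → r) → (r → q)) → p)) = min(1, 1) = 1
(r ∨ q) = max(0.9, 0.3) = 0.9
((r ∨ q) → q): 0.9 > 0.3, so result = 0.3
(p → ((r ∨ q) → q)): 0.6 > 0.3, so result = 0.3
¬(p → ((r ∨ q) → q)): Gödel ¬ of 0.3 = 0 (operand ≠ 0)
(p ∨ ¬(p → ((r ∨ q) → q))) = max(0.6, 0) = 0.6
((((¬q → ¬p) ∧ (q → r)) ∧ ((((r ∨ ¬p) → r) → (r → q)) → p)) → (p ∨ ¬(p → ((r ∨ q) → q)))): 1 > 0.6, so result = 0.6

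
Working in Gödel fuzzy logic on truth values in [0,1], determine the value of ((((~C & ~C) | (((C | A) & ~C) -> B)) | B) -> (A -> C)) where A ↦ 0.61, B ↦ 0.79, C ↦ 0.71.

~C: Gödel ¬ of 0.71 = 0 (operand ≠ 0)
~C: Gödel ¬ of 0.71 = 0 (operand ≠ 0)
(~C & ~C) = min(0, 0) = 0
(C | A) = max(0.71, 0.61) = 0.71
~C: Gödel ¬ of 0.71 = 0 (operand ≠ 0)
((C | A) & ~C) = min(0.71, 0) = 0
(((C | A) & ~C) -> B): 0 ≤ 0.79, so result = 1
((~C & ~C) | (((C | A) & ~C) -> B)) = max(0, 1) = 1
(((~C & ~C) | (((C | A) & ~C) -> B)) | B) = max(1, 0.79) = 1
(A -> C): 0.61 ≤ 0.71, so result = 1
((((~C & ~C) | (((C | A) & ~C) -> B)) | B) -> (A -> C)): 1 ≤ 1, so result = 1

1.00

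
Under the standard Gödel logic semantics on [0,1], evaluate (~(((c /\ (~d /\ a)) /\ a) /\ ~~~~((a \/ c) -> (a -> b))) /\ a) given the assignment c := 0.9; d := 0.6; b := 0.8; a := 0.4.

~d: Gödel ¬ of 0.6 = 0 (operand ≠ 0)
(~d /\ a) = min(0, 0.4) = 0
(c /\ (~d /\ a)) = min(0.9, 0) = 0
((c /\ (~d /\ a)) /\ a) = min(0, 0.4) = 0
(a \/ c) = max(0.4, 0.9) = 0.9
(a -> b): 0.4 ≤ 0.8, so result = 1
((a \/ c) -> (a -> b)): 0.9 ≤ 1, so result = 1
~((a \/ c) -> (a -> b)): Gödel ¬ of 1 = 0 (operand ≠ 0)
~~((a \/ c) -> (a -> b)): Gödel ¬ of 0 = 1 (operand is 0)
~~~((a \/ c) -> (a -> b)): Gödel ¬ of 1 = 0 (operand ≠ 0)
~~~~((a \/ c) -> (a -> b)): Gödel ¬ of 0 = 1 (operand is 0)
(((c /\ (~d /\ a)) /\ a) /\ ~~~~((a \/ c) -> (a -> b))) = min(0, 1) = 0
~(((c /\ (~d /\ a)) /\ a) /\ ~~~~((a \/ c) -> (a -> b))): Gödel ¬ of 0 = 1 (operand is 0)
(~(((c /\ (~d /\ a)) /\ a) /\ ~~~~((a \/ c) -> (a -> b))) /\ a) = min(1, 0.4) = 0.4

0.40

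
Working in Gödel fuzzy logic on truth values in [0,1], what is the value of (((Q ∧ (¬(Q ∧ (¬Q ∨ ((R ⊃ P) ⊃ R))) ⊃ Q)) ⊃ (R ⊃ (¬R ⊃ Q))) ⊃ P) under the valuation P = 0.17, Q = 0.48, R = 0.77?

¬Q: Gödel ¬ of 0.48 = 0 (operand ≠ 0)
(R ⊃ P): 0.77 > 0.17, so result = 0.17
((R ⊃ P) ⊃ R): 0.17 ≤ 0.77, so result = 1
(¬Q ∨ ((R ⊃ P) ⊃ R)) = max(0, 1) = 1
(Q ∧ (¬Q ∨ ((R ⊃ P) ⊃ R))) = min(0.48, 1) = 0.48
¬(Q ∧ (¬Q ∨ ((R ⊃ P) ⊃ R))): Gödel ¬ of 0.48 = 0 (operand ≠ 0)
(¬(Q ∧ (¬Q ∨ ((R ⊃ P) ⊃ R))) ⊃ Q): 0 ≤ 0.48, so result = 1
(Q ∧ (¬(Q ∧ (¬Q ∨ ((R ⊃ P) ⊃ R))) ⊃ Q)) = min(0.48, 1) = 0.48
¬R: Gödel ¬ of 0.77 = 0 (operand ≠ 0)
(¬R ⊃ Q): 0 ≤ 0.48, so result = 1
(R ⊃ (¬R ⊃ Q)): 0.77 ≤ 1, so result = 1
((Q ∧ (¬(Q ∧ (¬Q ∨ ((R ⊃ P) ⊃ R))) ⊃ Q)) ⊃ (R ⊃ (¬R ⊃ Q))): 0.48 ≤ 1, so result = 1
(((Q ∧ (¬(Q ∧ (¬Q ∨ ((R ⊃ P) ⊃ R))) ⊃ Q)) ⊃ (R ⊃ (¬R ⊃ Q))) ⊃ P): 1 > 0.17, so result = 0.17

0.17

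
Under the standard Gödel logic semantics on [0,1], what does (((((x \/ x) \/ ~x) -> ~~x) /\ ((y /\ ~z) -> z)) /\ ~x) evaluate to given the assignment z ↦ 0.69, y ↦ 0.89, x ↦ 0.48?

(x \/ x) = max(0.48, 0.48) = 0.48
~x: Gödel ¬ of 0.48 = 0 (operand ≠ 0)
((x \/ x) \/ ~x) = max(0.48, 0) = 0.48
~x: Gödel ¬ of 0.48 = 0 (operand ≠ 0)
~~x: Gödel ¬ of 0 = 1 (operand is 0)
(((x \/ x) \/ ~x) -> ~~x): 0.48 ≤ 1, so result = 1
~z: Gödel ¬ of 0.69 = 0 (operand ≠ 0)
(y /\ ~z) = min(0.89, 0) = 0
((y /\ ~z) -> z): 0 ≤ 0.69, so result = 1
((((x \/ x) \/ ~x) -> ~~x) /\ ((y /\ ~z) -> z)) = min(1, 1) = 1
~x: Gödel ¬ of 0.48 = 0 (operand ≠ 0)
(((((x \/ x) \/ ~x) -> ~~x) /\ ((y /\ ~z) -> z)) /\ ~x) = min(1, 0) = 0

0.00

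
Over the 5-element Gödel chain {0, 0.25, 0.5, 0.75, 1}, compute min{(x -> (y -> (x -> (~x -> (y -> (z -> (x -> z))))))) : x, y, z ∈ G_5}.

1.00

Every assignment gives 1. For instance at x = 0, y = 0, z = 0:
  ~x: Gödel ¬ of 0 = 1 (operand is 0)
  (x -> z): 0 ≤ 0, so result = 1
  (z -> (x -> z)): 0 ≤ 1, so result = 1
  (y -> (z -> (x -> z))): 0 ≤ 1, so result = 1
  (~x -> (y -> (z -> (x -> z)))): 1 ≤ 1, so result = 1
  (x -> (~x -> (y -> (z -> (x -> z))))): 0 ≤ 1, so result = 1
  (y -> (x -> (~x -> (y -> (z -> (x -> z)))))): 0 ≤ 1, so result = 1
  (x -> (y -> (x -> (~x -> (y -> (z -> (x -> z))))))): 0 ≤ 1, so result = 1
All 125 assignments give value 1 — the formula is a G_5-tautology.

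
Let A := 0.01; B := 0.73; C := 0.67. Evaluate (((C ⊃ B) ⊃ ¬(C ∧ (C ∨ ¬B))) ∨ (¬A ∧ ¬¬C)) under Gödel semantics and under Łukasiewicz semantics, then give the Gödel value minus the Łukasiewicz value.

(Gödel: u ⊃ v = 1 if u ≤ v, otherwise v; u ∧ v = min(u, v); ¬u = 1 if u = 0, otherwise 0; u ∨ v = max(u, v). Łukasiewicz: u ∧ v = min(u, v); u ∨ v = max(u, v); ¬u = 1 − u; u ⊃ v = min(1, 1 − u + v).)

-0.67

Gödel evaluation:
  (C ⊃ B): 0.67 ≤ 0.73, so result = 1
  ¬B: Gödel ¬ of 0.73 = 0 (operand ≠ 0)
  (C ∨ ¬B) = max(0.67, 0) = 0.67
  (C ∧ (C ∨ ¬B)) = min(0.67, 0.67) = 0.67
  ¬(C ∧ (C ∨ ¬B)): Gödel ¬ of 0.67 = 0 (operand ≠ 0)
  ((C ⊃ B) ⊃ ¬(C ∧ (C ∨ ¬B))): 1 > 0, so result = 0
  ¬A: Gödel ¬ of 0.01 = 0 (operand ≠ 0)
  ¬C: Gödel ¬ of 0.67 = 0 (operand ≠ 0)
  ¬¬C: Gödel ¬ of 0 = 1 (operand is 0)
  (¬A ∧ ¬¬C) = min(0, 1) = 0
  (((C ⊃ B) ⊃ ¬(C ∧ (C ∨ ¬B))) ∨ (¬A ∧ ¬¬C)) = max(0, 0) = 0
  Gödel value = 0
Łukasiewicz evaluation:
  (C ⊃ B): min(1, 1 − 0.67 + 0.73) = 1
  ¬B: Łukasiewicz ¬ gives 1 − 0.73 = 0.27
  (C ∨ ¬B) = max(0.67, 0.27) = 0.67
  (C ∧ (C ∨ ¬B)) = min(0.67, 0.67) = 0.67
  ¬(C ∧ (C ∨ ¬B)): Łukasiewicz ¬ gives 1 − 0.67 = 0.33
  ((C ⊃ B) ⊃ ¬(C ∧ (C ∨ ¬B))): min(1, 1 − 1 + 0.33) = 0.33
  ¬A: Łukasiewicz ¬ gives 1 − 0.01 = 0.99
  ¬C: Łukasiewicz ¬ gives 1 − 0.67 = 0.33
  ¬¬C: Łukasiewicz ¬ gives 1 − 0.33 = 0.67
  (¬A ∧ ¬¬C) = min(0.99, 0.67) = 0.67
  (((C ⊃ B) ⊃ ¬(C ∧ (C ∨ ¬B))) ∨ (¬A ∧ ¬¬C)) = max(0.33, 0.67) = 0.67
  Łukasiewicz value = 0.67
Difference: 0 − 0.67 = -0.67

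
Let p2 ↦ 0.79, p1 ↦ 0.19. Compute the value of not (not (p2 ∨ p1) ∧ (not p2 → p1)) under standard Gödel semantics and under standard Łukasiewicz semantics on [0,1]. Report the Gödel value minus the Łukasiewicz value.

Gödel evaluation:
  (p2 ∨ p1) = max(0.79, 0.19) = 0.79
  not (p2 ∨ p1): Gödel ¬ of 0.79 = 0 (operand ≠ 0)
  not p2: Gödel ¬ of 0.79 = 0 (operand ≠ 0)
  (not p2 → p1): 0 ≤ 0.19, so result = 1
  (not (p2 ∨ p1) ∧ (not p2 → p1)) = min(0, 1) = 0
  not (not (p2 ∨ p1) ∧ (not p2 → p1)): Gödel ¬ of 0 = 1 (operand is 0)
  Gödel value = 1
Łukasiewicz evaluation:
  (p2 ∨ p1) = max(0.79, 0.19) = 0.79
  not (p2 ∨ p1): Łukasiewicz ¬ gives 1 − 0.79 = 0.21
  not p2: Łukasiewicz ¬ gives 1 − 0.79 = 0.21
  (not p2 → p1): min(1, 1 − 0.21 + 0.19) = 0.98
  (not (p2 ∨ p1) ∧ (not p2 → p1)) = min(0.21, 0.98) = 0.21
  not (not (p2 ∨ p1) ∧ (not p2 → p1)): Łukasiewicz ¬ gives 1 − 0.21 = 0.79
  Łukasiewicz value = 0.79
Difference: 1 − 0.79 = 0.21

0.21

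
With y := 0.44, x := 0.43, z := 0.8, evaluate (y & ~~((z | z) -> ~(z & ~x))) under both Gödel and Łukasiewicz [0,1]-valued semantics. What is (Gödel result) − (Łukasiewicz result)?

Gödel evaluation:
  (z | z) = max(0.8, 0.8) = 0.8
  ~x: Gödel ¬ of 0.43 = 0 (operand ≠ 0)
  (z & ~x) = min(0.8, 0) = 0
  ~(z & ~x): Gödel ¬ of 0 = 1 (operand is 0)
  ((z | z) -> ~(z & ~x)): 0.8 ≤ 1, so result = 1
  ~((z | z) -> ~(z & ~x)): Gödel ¬ of 1 = 0 (operand ≠ 0)
  ~~((z | z) -> ~(z & ~x)): Gödel ¬ of 0 = 1 (operand is 0)
  (y & ~~((z | z) -> ~(z & ~x))) = min(0.44, 1) = 0.44
  Gödel value = 0.44
Łukasiewicz evaluation:
  (z | z) = max(0.8, 0.8) = 0.8
  ~x: Łukasiewicz ¬ gives 1 − 0.43 = 0.57
  (z & ~x) = min(0.8, 0.57) = 0.57
  ~(z & ~x): Łukasiewicz ¬ gives 1 − 0.57 = 0.43
  ((z | z) -> ~(z & ~x)): min(1, 1 − 0.8 + 0.43) = 0.63
  ~((z | z) -> ~(z & ~x)): Łukasiewicz ¬ gives 1 − 0.63 = 0.37
  ~~((z | z) -> ~(z & ~x)): Łukasiewicz ¬ gives 1 − 0.37 = 0.63
  (y & ~~((z | z) -> ~(z & ~x))) = min(0.44, 0.63) = 0.44
  Łukasiewicz value = 0.44
Difference: 0.44 − 0.44 = 0.00

0.00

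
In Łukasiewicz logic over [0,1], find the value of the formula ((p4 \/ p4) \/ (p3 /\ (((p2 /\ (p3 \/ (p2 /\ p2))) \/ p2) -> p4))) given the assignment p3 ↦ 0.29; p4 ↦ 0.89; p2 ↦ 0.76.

(p4 \/ p4) = max(0.89, 0.89) = 0.89
(p2 /\ p2) = min(0.76, 0.76) = 0.76
(p3 \/ (p2 /\ p2)) = max(0.29, 0.76) = 0.76
(p2 /\ (p3 \/ (p2 /\ p2))) = min(0.76, 0.76) = 0.76
((p2 /\ (p3 \/ (p2 /\ p2))) \/ p2) = max(0.76, 0.76) = 0.76
(((p2 /\ (p3 \/ (p2 /\ p2))) \/ p2) -> p4): min(1, 1 − 0.76 + 0.89) = 1
(p3 /\ (((p2 /\ (p3 \/ (p2 /\ p2))) \/ p2) -> p4)) = min(0.29, 1) = 0.29
((p4 \/ p4) \/ (p3 /\ (((p2 /\ (p3 \/ (p2 /\ p2))) \/ p2) -> p4))) = max(0.89, 0.29) = 0.89

0.89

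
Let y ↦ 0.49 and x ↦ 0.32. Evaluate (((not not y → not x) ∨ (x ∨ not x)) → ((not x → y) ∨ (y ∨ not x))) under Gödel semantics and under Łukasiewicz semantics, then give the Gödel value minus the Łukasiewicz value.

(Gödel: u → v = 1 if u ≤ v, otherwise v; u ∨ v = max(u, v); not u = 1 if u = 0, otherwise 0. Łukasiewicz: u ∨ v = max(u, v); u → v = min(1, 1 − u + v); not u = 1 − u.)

0.19

Gödel evaluation:
  not y: Gödel ¬ of 0.49 = 0 (operand ≠ 0)
  not not y: Gödel ¬ of 0 = 1 (operand is 0)
  not x: Gödel ¬ of 0.32 = 0 (operand ≠ 0)
  (not not y → not x): 1 > 0, so result = 0
  not x: Gödel ¬ of 0.32 = 0 (operand ≠ 0)
  (x ∨ not x) = max(0.32, 0) = 0.32
  ((not not y → not x) ∨ (x ∨ not x)) = max(0, 0.32) = 0.32
  not x: Gödel ¬ of 0.32 = 0 (operand ≠ 0)
  (not x → y): 0 ≤ 0.49, so result = 1
  not x: Gödel ¬ of 0.32 = 0 (operand ≠ 0)
  (y ∨ not x) = max(0.49, 0) = 0.49
  ((not x → y) ∨ (y ∨ not x)) = max(1, 0.49) = 1
  (((not not y → not x) ∨ (x ∨ not x)) → ((not x → y) ∨ (y ∨ not x))): 0.32 ≤ 1, so result = 1
  Gödel value = 1
Łukasiewicz evaluation:
  not y: Łukasiewicz ¬ gives 1 − 0.49 = 0.51
  not not y: Łukasiewicz ¬ gives 1 − 0.51 = 0.49
  not x: Łukasiewicz ¬ gives 1 − 0.32 = 0.68
  (not not y → not x): min(1, 1 − 0.49 + 0.68) = 1
  not x: Łukasiewicz ¬ gives 1 − 0.32 = 0.68
  (x ∨ not x) = max(0.32, 0.68) = 0.68
  ((not not y → not x) ∨ (x ∨ not x)) = max(1, 0.68) = 1
  not x: Łukasiewicz ¬ gives 1 − 0.32 = 0.68
  (not x → y): min(1, 1 − 0.68 + 0.49) = 0.81
  not x: Łukasiewicz ¬ gives 1 − 0.32 = 0.68
  (y ∨ not x) = max(0.49, 0.68) = 0.68
  ((not x → y) ∨ (y ∨ not x)) = max(0.81, 0.68) = 0.81
  (((not not y → not x) ∨ (x ∨ not x)) → ((not x → y) ∨ (y ∨ not x))): min(1, 1 − 1 + 0.81) = 0.81
  Łukasiewicz value = 0.81
Difference: 1 − 0.81 = 0.19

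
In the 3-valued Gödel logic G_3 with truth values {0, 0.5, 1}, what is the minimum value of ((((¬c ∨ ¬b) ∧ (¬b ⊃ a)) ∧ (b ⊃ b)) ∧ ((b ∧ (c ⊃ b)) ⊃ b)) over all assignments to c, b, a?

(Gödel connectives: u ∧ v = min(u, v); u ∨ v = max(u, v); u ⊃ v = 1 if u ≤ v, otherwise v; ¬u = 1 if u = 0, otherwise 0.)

0.00

The minimum is attained at c = 0, b = 0, a = 0:
  ¬c: Gödel ¬ of 0 = 1 (operand is 0)
  ¬b: Gödel ¬ of 0 = 1 (operand is 0)
  (¬c ∨ ¬b) = max(1, 1) = 1
  ¬b: Gödel ¬ of 0 = 1 (operand is 0)
  (¬b ⊃ a): 1 > 0, so result = 0
  ((¬c ∨ ¬b) ∧ (¬b ⊃ a)) = min(1, 0) = 0
  (b ⊃ b): 0 ≤ 0, so result = 1
  (((¬c ∨ ¬b) ∧ (¬b ⊃ a)) ∧ (b ⊃ b)) = min(0, 1) = 0
  (c ⊃ b): 0 ≤ 0, so result = 1
  (b ∧ (c ⊃ b)) = min(0, 1) = 0
  ((b ∧ (c ⊃ b)) ⊃ b): 0 ≤ 0, so result = 1
  ((((¬c ∨ ¬b) ∧ (¬b ⊃ a)) ∧ (b ⊃ b)) ∧ ((b ∧ (c ⊃ b)) ⊃ b)) = min(0, 1) = 0
Checking all 27 assignments confirms none give a value below 0.00.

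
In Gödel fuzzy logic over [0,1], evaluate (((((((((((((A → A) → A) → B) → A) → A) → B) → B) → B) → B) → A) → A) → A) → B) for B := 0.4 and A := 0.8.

(A → A): 0.8 ≤ 0.8, so result = 1
((A → A) → A): 1 > 0.8, so result = 0.8
(((A → A) → A) → B): 0.8 > 0.4, so result = 0.4
((((A → A) → A) → B) → A): 0.4 ≤ 0.8, so result = 1
(((((A → A) → A) → B) → A) → A): 1 > 0.8, so result = 0.8
((((((A → A) → A) → B) → A) → A) → B): 0.8 > 0.4, so result = 0.4
(((((((A → A) → A) → B) → A) → A) → B) → B): 0.4 ≤ 0.4, so result = 1
((((((((A → A) → A) → B) → A) → A) → B) → B) → B): 1 > 0.4, so result = 0.4
(((((((((A → A) → A) → B) → A) → A) → B) → B) → B) → B): 0.4 ≤ 0.4, so result = 1
((((((((((A → A) → A) → B) → A) → A) → B) → B) → B) → B) → A): 1 > 0.8, so result = 0.8
(((((((((((A → A) → A) → B) → A) → A) → B) → B) → B) → B) → A) → A): 0.8 ≤ 0.8, so result = 1
((((((((((((A → A) → A) → B) → A) → A) → B) → B) → B) → B) → A) → A) → A): 1 > 0.8, so result = 0.8
(((((((((((((A → A) → A) → B) → A) → A) → B) → B) → B) → B) → A) → A) → A) → B): 0.8 > 0.4, so result = 0.4

0.40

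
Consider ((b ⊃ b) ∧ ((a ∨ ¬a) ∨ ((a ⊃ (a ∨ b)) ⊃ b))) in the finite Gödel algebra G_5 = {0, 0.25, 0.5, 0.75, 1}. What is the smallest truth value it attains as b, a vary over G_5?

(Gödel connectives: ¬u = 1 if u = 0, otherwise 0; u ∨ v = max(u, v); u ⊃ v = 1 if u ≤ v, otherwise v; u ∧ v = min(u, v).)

0.25

The minimum is attained at b = 0, a = 0.25:
  (b ⊃ b): 0 ≤ 0, so result = 1
  ¬a: Gödel ¬ of 0.25 = 0 (operand ≠ 0)
  (a ∨ ¬a) = max(0.25, 0) = 0.25
  (a ∨ b) = max(0.25, 0) = 0.25
  (a ⊃ (a ∨ b)): 0.25 ≤ 0.25, so result = 1
  ((a ⊃ (a ∨ b)) ⊃ b): 1 > 0, so result = 0
  ((a ∨ ¬a) ∨ ((a ⊃ (a ∨ b)) ⊃ b)) = max(0.25, 0) = 0.25
  ((b ⊃ b) ∧ ((a ∨ ¬a) ∨ ((a ⊃ (a ∨ b)) ⊃ b))) = min(1, 0.25) = 0.25
Checking all 25 assignments confirms none give a value below 0.25.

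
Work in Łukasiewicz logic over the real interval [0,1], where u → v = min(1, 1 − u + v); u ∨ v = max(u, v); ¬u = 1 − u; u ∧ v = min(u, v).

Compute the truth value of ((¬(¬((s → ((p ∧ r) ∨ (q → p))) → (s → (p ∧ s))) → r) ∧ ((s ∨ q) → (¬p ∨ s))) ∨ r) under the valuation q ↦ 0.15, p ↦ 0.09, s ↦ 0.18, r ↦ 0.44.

0.44

(p ∧ r) = min(0.09, 0.44) = 0.09
(q → p): min(1, 1 − 0.15 + 0.09) = 0.94
((p ∧ r) ∨ (q → p)) = max(0.09, 0.94) = 0.94
(s → ((p ∧ r) ∨ (q → p))): min(1, 1 − 0.18 + 0.94) = 1
(p ∧ s) = min(0.09, 0.18) = 0.09
(s → (p ∧ s)): min(1, 1 − 0.18 + 0.09) = 0.91
((s → ((p ∧ r) ∨ (q → p))) → (s → (p ∧ s))): min(1, 1 − 1 + 0.91) = 0.91
¬((s → ((p ∧ r) ∨ (q → p))) → (s → (p ∧ s))): Łukasiewicz ¬ gives 1 − 0.91 = 0.09
(¬((s → ((p ∧ r) ∨ (q → p))) → (s → (p ∧ s))) → r): min(1, 1 − 0.09 + 0.44) = 1
¬(¬((s → ((p ∧ r) ∨ (q → p))) → (s → (p ∧ s))) → r): Łukasiewicz ¬ gives 1 − 1 = 0
(s ∨ q) = max(0.18, 0.15) = 0.18
¬p: Łukasiewicz ¬ gives 1 − 0.09 = 0.91
(¬p ∨ s) = max(0.91, 0.18) = 0.91
((s ∨ q) → (¬p ∨ s)): min(1, 1 − 0.18 + 0.91) = 1
(¬(¬((s → ((p ∧ r) ∨ (q → p))) → (s → (p ∧ s))) → r) ∧ ((s ∨ q) → (¬p ∨ s))) = min(0, 1) = 0
((¬(¬((s → ((p ∧ r) ∨ (q → p))) → (s → (p ∧ s))) → r) ∧ ((s ∨ q) → (¬p ∨ s))) ∨ r) = max(0, 0.44) = 0.44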